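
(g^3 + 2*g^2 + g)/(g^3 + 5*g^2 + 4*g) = (g + 1)/(g + 4)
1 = 1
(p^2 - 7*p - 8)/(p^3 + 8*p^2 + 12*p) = (p^2 - 7*p - 8)/(p*(p^2 + 8*p + 12))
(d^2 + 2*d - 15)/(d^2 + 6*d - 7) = (d^2 + 2*d - 15)/(d^2 + 6*d - 7)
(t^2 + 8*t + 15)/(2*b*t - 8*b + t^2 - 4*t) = (t^2 + 8*t + 15)/(2*b*t - 8*b + t^2 - 4*t)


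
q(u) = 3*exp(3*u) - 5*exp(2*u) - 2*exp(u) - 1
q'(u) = 9*exp(3*u) - 10*exp(2*u) - 2*exp(u)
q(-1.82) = -1.44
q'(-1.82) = -0.55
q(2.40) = 3387.69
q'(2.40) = 10817.73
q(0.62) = -2.72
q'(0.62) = 19.54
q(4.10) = 640761.53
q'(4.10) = 1940733.71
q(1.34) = 85.54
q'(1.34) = 347.82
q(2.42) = 3610.93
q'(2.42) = 11513.12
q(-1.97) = -1.37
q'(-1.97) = -0.45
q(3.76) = 228354.05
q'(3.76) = 694459.79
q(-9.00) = -1.00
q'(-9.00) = 0.00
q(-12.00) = -1.00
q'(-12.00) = 0.00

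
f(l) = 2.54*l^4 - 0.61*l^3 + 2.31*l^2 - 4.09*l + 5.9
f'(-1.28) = -34.31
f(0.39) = 4.68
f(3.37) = 322.61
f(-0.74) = 11.20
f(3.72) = 477.66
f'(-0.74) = -12.63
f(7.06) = 6187.84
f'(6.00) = 2152.31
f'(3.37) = 379.55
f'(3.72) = 510.80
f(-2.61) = 161.02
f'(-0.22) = -5.30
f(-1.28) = 23.02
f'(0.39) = -1.96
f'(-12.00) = -17879.53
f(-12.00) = 54111.14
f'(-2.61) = -209.25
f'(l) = 10.16*l^3 - 1.83*l^2 + 4.62*l - 4.09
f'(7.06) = 3512.57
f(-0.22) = 6.92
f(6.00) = 3224.60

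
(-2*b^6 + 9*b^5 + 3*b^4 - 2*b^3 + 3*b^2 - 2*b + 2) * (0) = 0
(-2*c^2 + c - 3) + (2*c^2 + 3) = c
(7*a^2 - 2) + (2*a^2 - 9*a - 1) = 9*a^2 - 9*a - 3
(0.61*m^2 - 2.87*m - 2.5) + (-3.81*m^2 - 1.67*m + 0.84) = -3.2*m^2 - 4.54*m - 1.66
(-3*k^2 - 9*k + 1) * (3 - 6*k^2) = 18*k^4 + 54*k^3 - 15*k^2 - 27*k + 3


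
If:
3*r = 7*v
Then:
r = 7*v/3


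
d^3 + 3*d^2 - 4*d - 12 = (d - 2)*(d + 2)*(d + 3)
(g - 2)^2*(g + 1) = g^3 - 3*g^2 + 4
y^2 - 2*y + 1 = (y - 1)^2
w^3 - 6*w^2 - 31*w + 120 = (w - 8)*(w - 3)*(w + 5)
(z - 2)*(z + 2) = z^2 - 4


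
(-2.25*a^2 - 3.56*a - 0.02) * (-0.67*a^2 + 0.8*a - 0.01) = 1.5075*a^4 + 0.5852*a^3 - 2.8121*a^2 + 0.0196*a + 0.0002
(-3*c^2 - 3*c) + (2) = -3*c^2 - 3*c + 2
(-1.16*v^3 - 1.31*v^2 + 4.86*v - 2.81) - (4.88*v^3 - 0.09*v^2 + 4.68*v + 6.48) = -6.04*v^3 - 1.22*v^2 + 0.180000000000001*v - 9.29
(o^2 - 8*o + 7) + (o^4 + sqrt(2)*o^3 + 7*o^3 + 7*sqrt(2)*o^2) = o^4 + sqrt(2)*o^3 + 7*o^3 + o^2 + 7*sqrt(2)*o^2 - 8*o + 7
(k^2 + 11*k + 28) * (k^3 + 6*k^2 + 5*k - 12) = k^5 + 17*k^4 + 99*k^3 + 211*k^2 + 8*k - 336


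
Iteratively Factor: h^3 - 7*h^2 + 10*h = (h - 5)*(h^2 - 2*h) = (h - 5)*(h - 2)*(h)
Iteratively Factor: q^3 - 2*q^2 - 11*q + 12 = (q - 1)*(q^2 - q - 12) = (q - 1)*(q + 3)*(q - 4)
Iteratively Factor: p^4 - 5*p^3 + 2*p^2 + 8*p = (p + 1)*(p^3 - 6*p^2 + 8*p) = (p - 2)*(p + 1)*(p^2 - 4*p) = p*(p - 2)*(p + 1)*(p - 4)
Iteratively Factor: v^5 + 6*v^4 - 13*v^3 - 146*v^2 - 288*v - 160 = (v + 1)*(v^4 + 5*v^3 - 18*v^2 - 128*v - 160) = (v + 1)*(v + 2)*(v^3 + 3*v^2 - 24*v - 80) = (v - 5)*(v + 1)*(v + 2)*(v^2 + 8*v + 16) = (v - 5)*(v + 1)*(v + 2)*(v + 4)*(v + 4)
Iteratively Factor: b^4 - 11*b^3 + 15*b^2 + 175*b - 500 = (b - 5)*(b^3 - 6*b^2 - 15*b + 100) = (b - 5)^2*(b^2 - b - 20) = (b - 5)^2*(b + 4)*(b - 5)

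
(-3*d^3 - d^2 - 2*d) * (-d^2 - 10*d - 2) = 3*d^5 + 31*d^4 + 18*d^3 + 22*d^2 + 4*d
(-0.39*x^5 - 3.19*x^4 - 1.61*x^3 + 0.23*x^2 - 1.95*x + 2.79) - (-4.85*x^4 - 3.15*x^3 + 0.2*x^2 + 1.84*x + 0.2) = -0.39*x^5 + 1.66*x^4 + 1.54*x^3 + 0.03*x^2 - 3.79*x + 2.59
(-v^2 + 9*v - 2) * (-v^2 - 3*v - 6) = v^4 - 6*v^3 - 19*v^2 - 48*v + 12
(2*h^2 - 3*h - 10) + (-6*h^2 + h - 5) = -4*h^2 - 2*h - 15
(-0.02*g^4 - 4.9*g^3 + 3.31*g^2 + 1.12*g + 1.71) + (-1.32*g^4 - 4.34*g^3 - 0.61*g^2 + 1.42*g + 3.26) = -1.34*g^4 - 9.24*g^3 + 2.7*g^2 + 2.54*g + 4.97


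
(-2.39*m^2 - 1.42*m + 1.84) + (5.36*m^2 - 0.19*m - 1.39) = 2.97*m^2 - 1.61*m + 0.45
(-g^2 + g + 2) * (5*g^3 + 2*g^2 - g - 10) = -5*g^5 + 3*g^4 + 13*g^3 + 13*g^2 - 12*g - 20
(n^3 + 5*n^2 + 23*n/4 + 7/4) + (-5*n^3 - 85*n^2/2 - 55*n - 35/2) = -4*n^3 - 75*n^2/2 - 197*n/4 - 63/4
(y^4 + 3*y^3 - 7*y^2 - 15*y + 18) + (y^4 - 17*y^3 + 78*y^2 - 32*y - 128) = 2*y^4 - 14*y^3 + 71*y^2 - 47*y - 110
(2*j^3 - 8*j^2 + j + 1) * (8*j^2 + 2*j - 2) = 16*j^5 - 60*j^4 - 12*j^3 + 26*j^2 - 2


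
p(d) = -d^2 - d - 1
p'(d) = -2*d - 1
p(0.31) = -1.41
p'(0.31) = -1.62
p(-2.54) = -4.91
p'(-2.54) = 4.08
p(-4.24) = -14.74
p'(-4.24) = 7.48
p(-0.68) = -0.78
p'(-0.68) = 0.36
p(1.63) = -5.29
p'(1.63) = -4.26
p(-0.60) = -0.76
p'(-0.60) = 0.20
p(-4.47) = -16.51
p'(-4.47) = 7.94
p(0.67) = -2.12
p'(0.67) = -2.34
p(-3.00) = -7.00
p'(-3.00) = 5.00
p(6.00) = -43.00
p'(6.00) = -13.00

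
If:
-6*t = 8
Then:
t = -4/3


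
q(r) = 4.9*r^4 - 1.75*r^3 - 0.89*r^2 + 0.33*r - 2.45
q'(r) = 19.6*r^3 - 5.25*r^2 - 1.78*r + 0.33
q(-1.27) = 12.03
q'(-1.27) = -46.03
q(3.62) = 745.52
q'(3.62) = 854.87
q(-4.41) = 1982.20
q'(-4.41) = -1774.94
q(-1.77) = 51.98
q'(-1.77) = -121.65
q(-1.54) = 28.88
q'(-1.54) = -80.96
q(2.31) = 111.51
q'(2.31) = 209.80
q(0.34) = -2.44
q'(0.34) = -0.11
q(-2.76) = 310.99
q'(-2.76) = -446.83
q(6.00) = 5939.89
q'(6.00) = 4034.25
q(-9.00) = 33347.14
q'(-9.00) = -14697.30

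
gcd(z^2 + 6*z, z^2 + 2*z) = z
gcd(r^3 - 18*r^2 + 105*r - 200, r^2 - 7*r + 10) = r - 5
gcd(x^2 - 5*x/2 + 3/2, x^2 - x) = x - 1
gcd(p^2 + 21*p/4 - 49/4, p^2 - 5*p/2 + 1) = 1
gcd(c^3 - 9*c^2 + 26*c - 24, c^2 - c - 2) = c - 2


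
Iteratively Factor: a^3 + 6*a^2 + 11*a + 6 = (a + 2)*(a^2 + 4*a + 3) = (a + 2)*(a + 3)*(a + 1)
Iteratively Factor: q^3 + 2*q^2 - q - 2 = (q + 2)*(q^2 - 1) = (q + 1)*(q + 2)*(q - 1)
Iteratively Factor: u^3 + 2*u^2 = (u)*(u^2 + 2*u) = u^2*(u + 2)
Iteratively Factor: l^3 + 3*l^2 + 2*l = (l)*(l^2 + 3*l + 2) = l*(l + 2)*(l + 1)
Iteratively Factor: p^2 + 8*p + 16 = (p + 4)*(p + 4)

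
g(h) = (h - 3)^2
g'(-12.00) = -30.00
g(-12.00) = 225.00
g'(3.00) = 0.00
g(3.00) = 0.00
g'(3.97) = 1.94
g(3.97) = 0.94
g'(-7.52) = -21.04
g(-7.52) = 110.67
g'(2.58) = -0.84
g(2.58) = 0.18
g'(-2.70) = -11.40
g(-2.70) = 32.49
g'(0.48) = -5.04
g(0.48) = 6.35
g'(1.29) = -3.42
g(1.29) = 2.92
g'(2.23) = -1.54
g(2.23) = 0.59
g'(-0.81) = -7.62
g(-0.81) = 14.52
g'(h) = 2*h - 6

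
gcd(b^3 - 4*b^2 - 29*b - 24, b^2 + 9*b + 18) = b + 3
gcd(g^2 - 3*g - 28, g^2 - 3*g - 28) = g^2 - 3*g - 28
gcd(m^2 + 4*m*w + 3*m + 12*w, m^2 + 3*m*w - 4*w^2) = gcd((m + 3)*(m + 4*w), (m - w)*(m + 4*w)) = m + 4*w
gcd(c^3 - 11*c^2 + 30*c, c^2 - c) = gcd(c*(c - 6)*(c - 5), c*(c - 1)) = c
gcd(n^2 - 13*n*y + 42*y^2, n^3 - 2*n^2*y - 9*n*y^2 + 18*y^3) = 1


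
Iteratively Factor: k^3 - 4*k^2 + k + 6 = (k + 1)*(k^2 - 5*k + 6) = (k - 3)*(k + 1)*(k - 2)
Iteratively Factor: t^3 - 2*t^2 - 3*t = (t)*(t^2 - 2*t - 3) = t*(t + 1)*(t - 3)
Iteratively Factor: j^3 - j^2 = (j)*(j^2 - j) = j*(j - 1)*(j)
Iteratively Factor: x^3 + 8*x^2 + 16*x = (x + 4)*(x^2 + 4*x) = x*(x + 4)*(x + 4)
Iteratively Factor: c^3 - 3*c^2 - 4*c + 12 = (c - 2)*(c^2 - c - 6) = (c - 3)*(c - 2)*(c + 2)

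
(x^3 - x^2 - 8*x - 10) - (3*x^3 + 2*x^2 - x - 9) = -2*x^3 - 3*x^2 - 7*x - 1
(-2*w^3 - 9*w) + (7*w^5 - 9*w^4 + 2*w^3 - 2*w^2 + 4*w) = 7*w^5 - 9*w^4 - 2*w^2 - 5*w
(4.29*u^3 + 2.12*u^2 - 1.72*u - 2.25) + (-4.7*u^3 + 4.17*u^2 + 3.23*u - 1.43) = -0.41*u^3 + 6.29*u^2 + 1.51*u - 3.68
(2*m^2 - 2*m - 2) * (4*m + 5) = 8*m^3 + 2*m^2 - 18*m - 10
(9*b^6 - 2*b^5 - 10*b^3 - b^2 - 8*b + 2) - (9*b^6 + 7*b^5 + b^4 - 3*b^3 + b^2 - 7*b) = -9*b^5 - b^4 - 7*b^3 - 2*b^2 - b + 2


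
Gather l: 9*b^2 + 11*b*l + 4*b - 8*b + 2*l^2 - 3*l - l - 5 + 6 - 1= 9*b^2 - 4*b + 2*l^2 + l*(11*b - 4)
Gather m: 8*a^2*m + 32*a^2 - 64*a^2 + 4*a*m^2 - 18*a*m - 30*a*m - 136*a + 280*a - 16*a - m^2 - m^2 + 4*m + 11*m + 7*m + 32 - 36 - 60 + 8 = -32*a^2 + 128*a + m^2*(4*a - 2) + m*(8*a^2 - 48*a + 22) - 56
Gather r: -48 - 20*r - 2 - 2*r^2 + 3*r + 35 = -2*r^2 - 17*r - 15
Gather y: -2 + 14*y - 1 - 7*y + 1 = 7*y - 2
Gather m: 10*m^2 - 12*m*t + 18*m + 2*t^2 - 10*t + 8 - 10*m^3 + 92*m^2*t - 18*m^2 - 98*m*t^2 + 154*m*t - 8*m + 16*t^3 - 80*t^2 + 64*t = -10*m^3 + m^2*(92*t - 8) + m*(-98*t^2 + 142*t + 10) + 16*t^3 - 78*t^2 + 54*t + 8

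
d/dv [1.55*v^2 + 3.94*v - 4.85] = 3.1*v + 3.94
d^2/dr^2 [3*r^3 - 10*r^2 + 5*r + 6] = 18*r - 20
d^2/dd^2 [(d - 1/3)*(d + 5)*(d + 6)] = 6*d + 64/3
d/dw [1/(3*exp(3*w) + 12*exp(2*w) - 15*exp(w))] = (-3*exp(2*w) - 8*exp(w) + 5)*exp(-w)/(3*(exp(2*w) + 4*exp(w) - 5)^2)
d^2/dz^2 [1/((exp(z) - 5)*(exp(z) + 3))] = (4*exp(3*z) - 6*exp(2*z) + 64*exp(z) - 30)*exp(z)/(exp(6*z) - 6*exp(5*z) - 33*exp(4*z) + 172*exp(3*z) + 495*exp(2*z) - 1350*exp(z) - 3375)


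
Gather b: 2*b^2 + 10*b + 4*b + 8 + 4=2*b^2 + 14*b + 12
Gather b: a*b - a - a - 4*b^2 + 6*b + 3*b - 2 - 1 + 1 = -2*a - 4*b^2 + b*(a + 9) - 2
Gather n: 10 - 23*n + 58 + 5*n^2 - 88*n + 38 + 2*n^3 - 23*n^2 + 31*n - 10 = 2*n^3 - 18*n^2 - 80*n + 96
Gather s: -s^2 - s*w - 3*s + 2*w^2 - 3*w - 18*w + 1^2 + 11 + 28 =-s^2 + s*(-w - 3) + 2*w^2 - 21*w + 40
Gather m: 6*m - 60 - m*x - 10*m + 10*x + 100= m*(-x - 4) + 10*x + 40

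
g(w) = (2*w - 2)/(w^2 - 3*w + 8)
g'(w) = (3 - 2*w)*(2*w - 2)/(w^2 - 3*w + 8)^2 + 2/(w^2 - 3*w + 8) = 2*(-w^2 + 2*w + 5)/(w^4 - 6*w^3 + 25*w^2 - 48*w + 64)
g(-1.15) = -0.34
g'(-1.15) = 0.02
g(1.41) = 0.14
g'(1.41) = 0.35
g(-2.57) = -0.32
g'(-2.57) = -0.03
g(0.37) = -0.18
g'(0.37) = 0.23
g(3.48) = 0.51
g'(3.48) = -0.00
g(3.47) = 0.51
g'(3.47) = -0.00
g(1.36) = 0.12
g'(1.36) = 0.35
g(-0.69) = -0.32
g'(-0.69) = 0.06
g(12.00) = 0.19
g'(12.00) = -0.02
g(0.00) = -0.25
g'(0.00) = 0.16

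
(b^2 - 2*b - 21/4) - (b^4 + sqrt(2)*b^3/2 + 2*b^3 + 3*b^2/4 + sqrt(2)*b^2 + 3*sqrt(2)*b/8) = -b^4 - 2*b^3 - sqrt(2)*b^3/2 - sqrt(2)*b^2 + b^2/4 - 2*b - 3*sqrt(2)*b/8 - 21/4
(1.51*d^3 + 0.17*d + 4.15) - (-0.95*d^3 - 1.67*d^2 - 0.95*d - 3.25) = 2.46*d^3 + 1.67*d^2 + 1.12*d + 7.4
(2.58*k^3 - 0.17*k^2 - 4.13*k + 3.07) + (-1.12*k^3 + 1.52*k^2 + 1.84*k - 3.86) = 1.46*k^3 + 1.35*k^2 - 2.29*k - 0.79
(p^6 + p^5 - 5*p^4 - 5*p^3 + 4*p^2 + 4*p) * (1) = p^6 + p^5 - 5*p^4 - 5*p^3 + 4*p^2 + 4*p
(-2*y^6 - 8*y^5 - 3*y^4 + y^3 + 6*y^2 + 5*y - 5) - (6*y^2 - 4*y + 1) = -2*y^6 - 8*y^5 - 3*y^4 + y^3 + 9*y - 6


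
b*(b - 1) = b^2 - b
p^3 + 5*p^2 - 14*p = p*(p - 2)*(p + 7)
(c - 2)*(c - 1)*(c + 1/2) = c^3 - 5*c^2/2 + c/2 + 1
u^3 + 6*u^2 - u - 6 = (u - 1)*(u + 1)*(u + 6)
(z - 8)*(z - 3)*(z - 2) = z^3 - 13*z^2 + 46*z - 48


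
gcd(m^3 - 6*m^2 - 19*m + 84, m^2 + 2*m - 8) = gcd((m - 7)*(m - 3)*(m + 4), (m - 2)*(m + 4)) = m + 4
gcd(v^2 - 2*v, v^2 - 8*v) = v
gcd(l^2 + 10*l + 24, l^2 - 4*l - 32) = l + 4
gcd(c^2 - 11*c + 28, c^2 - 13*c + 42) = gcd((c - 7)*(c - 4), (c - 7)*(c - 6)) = c - 7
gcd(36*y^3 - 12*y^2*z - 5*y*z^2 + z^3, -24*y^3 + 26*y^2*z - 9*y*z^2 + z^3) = 2*y - z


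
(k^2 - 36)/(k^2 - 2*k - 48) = (k - 6)/(k - 8)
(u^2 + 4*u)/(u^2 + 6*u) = (u + 4)/(u + 6)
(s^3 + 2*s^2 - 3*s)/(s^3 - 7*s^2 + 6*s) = (s + 3)/(s - 6)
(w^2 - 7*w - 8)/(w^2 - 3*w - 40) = (w + 1)/(w + 5)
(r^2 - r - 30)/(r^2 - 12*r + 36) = (r + 5)/(r - 6)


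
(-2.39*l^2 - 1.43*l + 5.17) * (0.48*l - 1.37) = -1.1472*l^3 + 2.5879*l^2 + 4.4407*l - 7.0829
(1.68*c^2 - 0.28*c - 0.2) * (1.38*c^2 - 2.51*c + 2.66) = 2.3184*c^4 - 4.6032*c^3 + 4.8956*c^2 - 0.2428*c - 0.532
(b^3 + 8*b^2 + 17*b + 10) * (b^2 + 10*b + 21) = b^5 + 18*b^4 + 118*b^3 + 348*b^2 + 457*b + 210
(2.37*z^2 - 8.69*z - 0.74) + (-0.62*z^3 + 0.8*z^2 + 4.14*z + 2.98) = -0.62*z^3 + 3.17*z^2 - 4.55*z + 2.24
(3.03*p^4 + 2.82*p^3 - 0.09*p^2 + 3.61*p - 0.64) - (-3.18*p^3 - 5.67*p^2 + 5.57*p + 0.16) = 3.03*p^4 + 6.0*p^3 + 5.58*p^2 - 1.96*p - 0.8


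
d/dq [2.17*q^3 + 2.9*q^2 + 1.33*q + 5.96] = 6.51*q^2 + 5.8*q + 1.33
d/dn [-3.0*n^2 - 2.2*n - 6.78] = -6.0*n - 2.2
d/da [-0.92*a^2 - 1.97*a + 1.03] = -1.84*a - 1.97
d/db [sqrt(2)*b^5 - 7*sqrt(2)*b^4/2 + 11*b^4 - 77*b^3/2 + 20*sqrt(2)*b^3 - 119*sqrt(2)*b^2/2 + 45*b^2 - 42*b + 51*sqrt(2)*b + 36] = 5*sqrt(2)*b^4 - 14*sqrt(2)*b^3 + 44*b^3 - 231*b^2/2 + 60*sqrt(2)*b^2 - 119*sqrt(2)*b + 90*b - 42 + 51*sqrt(2)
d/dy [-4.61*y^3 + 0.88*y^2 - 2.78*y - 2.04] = -13.83*y^2 + 1.76*y - 2.78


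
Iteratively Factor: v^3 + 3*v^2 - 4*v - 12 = (v - 2)*(v^2 + 5*v + 6) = (v - 2)*(v + 3)*(v + 2)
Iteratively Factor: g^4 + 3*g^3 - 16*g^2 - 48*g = (g + 4)*(g^3 - g^2 - 12*g) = (g - 4)*(g + 4)*(g^2 + 3*g) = g*(g - 4)*(g + 4)*(g + 3)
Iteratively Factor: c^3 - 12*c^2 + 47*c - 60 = (c - 4)*(c^2 - 8*c + 15) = (c - 5)*(c - 4)*(c - 3)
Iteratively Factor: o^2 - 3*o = (o - 3)*(o)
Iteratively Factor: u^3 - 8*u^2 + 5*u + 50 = (u + 2)*(u^2 - 10*u + 25) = (u - 5)*(u + 2)*(u - 5)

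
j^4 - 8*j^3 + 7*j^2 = j^2*(j - 7)*(j - 1)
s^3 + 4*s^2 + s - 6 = (s - 1)*(s + 2)*(s + 3)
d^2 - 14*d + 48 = (d - 8)*(d - 6)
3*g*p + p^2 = p*(3*g + p)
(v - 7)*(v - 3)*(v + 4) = v^3 - 6*v^2 - 19*v + 84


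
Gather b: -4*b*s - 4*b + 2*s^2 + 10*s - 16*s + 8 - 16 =b*(-4*s - 4) + 2*s^2 - 6*s - 8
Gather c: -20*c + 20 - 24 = -20*c - 4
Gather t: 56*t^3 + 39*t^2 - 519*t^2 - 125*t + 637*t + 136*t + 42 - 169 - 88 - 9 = 56*t^3 - 480*t^2 + 648*t - 224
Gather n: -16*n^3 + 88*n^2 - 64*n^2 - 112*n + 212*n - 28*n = -16*n^3 + 24*n^2 + 72*n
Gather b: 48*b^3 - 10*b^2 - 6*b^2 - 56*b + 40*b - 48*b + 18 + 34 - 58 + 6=48*b^3 - 16*b^2 - 64*b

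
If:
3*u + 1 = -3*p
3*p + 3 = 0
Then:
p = -1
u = 2/3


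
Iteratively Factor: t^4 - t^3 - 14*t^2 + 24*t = (t - 3)*(t^3 + 2*t^2 - 8*t) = t*(t - 3)*(t^2 + 2*t - 8) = t*(t - 3)*(t + 4)*(t - 2)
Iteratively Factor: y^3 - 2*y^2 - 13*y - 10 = (y - 5)*(y^2 + 3*y + 2) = (y - 5)*(y + 1)*(y + 2)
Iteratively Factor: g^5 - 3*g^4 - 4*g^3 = (g)*(g^4 - 3*g^3 - 4*g^2) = g^2*(g^3 - 3*g^2 - 4*g) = g^3*(g^2 - 3*g - 4) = g^3*(g - 4)*(g + 1)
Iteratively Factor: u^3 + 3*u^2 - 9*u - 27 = (u + 3)*(u^2 - 9) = (u - 3)*(u + 3)*(u + 3)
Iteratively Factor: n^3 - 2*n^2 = (n - 2)*(n^2) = n*(n - 2)*(n)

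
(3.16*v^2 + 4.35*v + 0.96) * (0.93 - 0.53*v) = -1.6748*v^3 + 0.6333*v^2 + 3.5367*v + 0.8928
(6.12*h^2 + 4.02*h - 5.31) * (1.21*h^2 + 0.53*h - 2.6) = 7.4052*h^4 + 8.1078*h^3 - 20.2065*h^2 - 13.2663*h + 13.806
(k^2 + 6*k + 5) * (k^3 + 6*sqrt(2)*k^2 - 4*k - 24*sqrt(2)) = k^5 + 6*k^4 + 6*sqrt(2)*k^4 + k^3 + 36*sqrt(2)*k^3 - 24*k^2 + 6*sqrt(2)*k^2 - 144*sqrt(2)*k - 20*k - 120*sqrt(2)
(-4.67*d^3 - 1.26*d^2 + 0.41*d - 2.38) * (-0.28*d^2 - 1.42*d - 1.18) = 1.3076*d^5 + 6.9842*d^4 + 7.185*d^3 + 1.571*d^2 + 2.8958*d + 2.8084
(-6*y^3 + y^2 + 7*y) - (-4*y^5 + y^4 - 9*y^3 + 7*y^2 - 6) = 4*y^5 - y^4 + 3*y^3 - 6*y^2 + 7*y + 6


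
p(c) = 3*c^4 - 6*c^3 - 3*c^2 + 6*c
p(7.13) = 5468.64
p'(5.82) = 1727.03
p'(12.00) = 18078.00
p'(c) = 12*c^3 - 18*c^2 - 6*c + 6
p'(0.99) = -5.94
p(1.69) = -2.92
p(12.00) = 51480.00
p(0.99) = 0.06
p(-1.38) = 12.66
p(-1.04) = 0.77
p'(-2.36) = -237.82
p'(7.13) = 3397.76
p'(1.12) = -6.44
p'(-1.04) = -20.73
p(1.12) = -0.75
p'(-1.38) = -51.54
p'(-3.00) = -462.00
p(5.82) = 2192.50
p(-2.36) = 141.06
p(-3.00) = 360.00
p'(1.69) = 2.37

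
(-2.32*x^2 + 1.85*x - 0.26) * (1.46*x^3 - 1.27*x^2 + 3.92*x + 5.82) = -3.3872*x^5 + 5.6474*x^4 - 11.8235*x^3 - 5.9202*x^2 + 9.7478*x - 1.5132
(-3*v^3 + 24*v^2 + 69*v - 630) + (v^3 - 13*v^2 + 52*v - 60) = -2*v^3 + 11*v^2 + 121*v - 690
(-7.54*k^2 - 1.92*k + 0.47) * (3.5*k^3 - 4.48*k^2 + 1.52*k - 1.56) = -26.39*k^5 + 27.0592*k^4 - 1.2142*k^3 + 6.7384*k^2 + 3.7096*k - 0.7332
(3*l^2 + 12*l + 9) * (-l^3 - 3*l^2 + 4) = -3*l^5 - 21*l^4 - 45*l^3 - 15*l^2 + 48*l + 36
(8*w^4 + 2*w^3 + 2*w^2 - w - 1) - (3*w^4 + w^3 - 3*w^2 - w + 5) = 5*w^4 + w^3 + 5*w^2 - 6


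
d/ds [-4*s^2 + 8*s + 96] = 8 - 8*s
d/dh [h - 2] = 1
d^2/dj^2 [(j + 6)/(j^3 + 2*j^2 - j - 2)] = 2*((j + 6)*(3*j^2 + 4*j - 1)^2 + (-3*j^2 - 4*j - (j + 6)*(3*j + 2) + 1)*(j^3 + 2*j^2 - j - 2))/(j^3 + 2*j^2 - j - 2)^3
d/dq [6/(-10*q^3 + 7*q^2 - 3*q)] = 6*(30*q^2 - 14*q + 3)/(q^2*(10*q^2 - 7*q + 3)^2)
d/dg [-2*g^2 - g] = -4*g - 1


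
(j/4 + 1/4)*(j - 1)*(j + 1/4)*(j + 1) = j^4/4 + 5*j^3/16 - 3*j^2/16 - 5*j/16 - 1/16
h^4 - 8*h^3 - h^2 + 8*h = h*(h - 8)*(h - 1)*(h + 1)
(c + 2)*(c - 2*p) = c^2 - 2*c*p + 2*c - 4*p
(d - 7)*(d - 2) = d^2 - 9*d + 14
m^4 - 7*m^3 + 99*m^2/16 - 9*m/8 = m*(m - 6)*(m - 3/4)*(m - 1/4)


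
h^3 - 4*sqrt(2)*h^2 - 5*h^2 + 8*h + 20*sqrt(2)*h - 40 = (h - 5)*(h - 2*sqrt(2))^2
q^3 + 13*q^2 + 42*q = q*(q + 6)*(q + 7)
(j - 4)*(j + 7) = j^2 + 3*j - 28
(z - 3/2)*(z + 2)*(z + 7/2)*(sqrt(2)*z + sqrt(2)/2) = sqrt(2)*z^4 + 9*sqrt(2)*z^3/2 + 3*sqrt(2)*z^2/4 - 89*sqrt(2)*z/8 - 21*sqrt(2)/4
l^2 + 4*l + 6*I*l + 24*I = (l + 4)*(l + 6*I)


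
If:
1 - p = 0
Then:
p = 1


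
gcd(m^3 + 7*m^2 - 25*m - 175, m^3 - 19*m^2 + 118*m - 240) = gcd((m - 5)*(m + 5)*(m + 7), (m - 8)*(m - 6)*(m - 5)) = m - 5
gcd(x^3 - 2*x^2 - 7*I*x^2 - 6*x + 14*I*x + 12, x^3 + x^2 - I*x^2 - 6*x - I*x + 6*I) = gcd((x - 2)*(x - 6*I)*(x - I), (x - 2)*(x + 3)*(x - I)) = x^2 + x*(-2 - I) + 2*I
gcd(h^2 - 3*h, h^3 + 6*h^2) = h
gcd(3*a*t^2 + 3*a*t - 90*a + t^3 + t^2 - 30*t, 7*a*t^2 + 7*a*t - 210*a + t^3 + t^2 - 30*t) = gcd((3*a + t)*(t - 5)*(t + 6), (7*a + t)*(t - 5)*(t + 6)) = t^2 + t - 30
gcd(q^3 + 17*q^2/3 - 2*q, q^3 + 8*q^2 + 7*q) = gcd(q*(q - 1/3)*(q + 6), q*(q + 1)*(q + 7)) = q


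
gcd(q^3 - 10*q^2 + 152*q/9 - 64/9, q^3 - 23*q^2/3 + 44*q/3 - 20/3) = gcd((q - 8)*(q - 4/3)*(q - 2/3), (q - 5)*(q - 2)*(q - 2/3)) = q - 2/3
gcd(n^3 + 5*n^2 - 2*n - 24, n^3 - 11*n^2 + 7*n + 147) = n + 3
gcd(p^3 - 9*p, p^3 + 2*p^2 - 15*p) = p^2 - 3*p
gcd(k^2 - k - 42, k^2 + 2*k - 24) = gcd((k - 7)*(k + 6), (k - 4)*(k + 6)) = k + 6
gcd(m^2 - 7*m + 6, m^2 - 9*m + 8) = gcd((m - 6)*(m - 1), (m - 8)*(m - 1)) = m - 1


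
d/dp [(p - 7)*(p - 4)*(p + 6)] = 3*p^2 - 10*p - 38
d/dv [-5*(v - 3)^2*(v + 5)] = -15*v^2 + 10*v + 105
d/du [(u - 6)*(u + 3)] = 2*u - 3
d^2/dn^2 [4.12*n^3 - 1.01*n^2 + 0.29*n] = 24.72*n - 2.02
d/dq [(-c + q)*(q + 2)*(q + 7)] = -2*c*q - 9*c + 3*q^2 + 18*q + 14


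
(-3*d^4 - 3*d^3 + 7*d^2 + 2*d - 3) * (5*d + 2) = -15*d^5 - 21*d^4 + 29*d^3 + 24*d^2 - 11*d - 6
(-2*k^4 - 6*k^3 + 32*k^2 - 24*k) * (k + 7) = -2*k^5 - 20*k^4 - 10*k^3 + 200*k^2 - 168*k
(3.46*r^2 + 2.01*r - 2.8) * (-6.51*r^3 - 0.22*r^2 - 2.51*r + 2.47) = -22.5246*r^5 - 13.8463*r^4 + 9.1012*r^3 + 4.1171*r^2 + 11.9927*r - 6.916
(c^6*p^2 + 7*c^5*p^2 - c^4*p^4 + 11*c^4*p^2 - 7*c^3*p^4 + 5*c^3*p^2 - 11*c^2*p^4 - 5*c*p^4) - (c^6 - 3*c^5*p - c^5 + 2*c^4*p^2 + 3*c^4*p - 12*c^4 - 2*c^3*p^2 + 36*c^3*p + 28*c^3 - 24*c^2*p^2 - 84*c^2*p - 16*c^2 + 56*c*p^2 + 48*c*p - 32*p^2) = c^6*p^2 - c^6 + 7*c^5*p^2 + 3*c^5*p + c^5 - c^4*p^4 + 9*c^4*p^2 - 3*c^4*p + 12*c^4 - 7*c^3*p^4 + 7*c^3*p^2 - 36*c^3*p - 28*c^3 - 11*c^2*p^4 + 24*c^2*p^2 + 84*c^2*p + 16*c^2 - 5*c*p^4 - 56*c*p^2 - 48*c*p + 32*p^2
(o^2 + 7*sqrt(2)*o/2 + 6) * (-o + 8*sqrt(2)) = -o^3 + 9*sqrt(2)*o^2/2 + 50*o + 48*sqrt(2)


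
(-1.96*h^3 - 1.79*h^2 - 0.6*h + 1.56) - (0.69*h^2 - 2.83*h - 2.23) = -1.96*h^3 - 2.48*h^2 + 2.23*h + 3.79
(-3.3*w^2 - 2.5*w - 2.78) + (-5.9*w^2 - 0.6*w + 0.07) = -9.2*w^2 - 3.1*w - 2.71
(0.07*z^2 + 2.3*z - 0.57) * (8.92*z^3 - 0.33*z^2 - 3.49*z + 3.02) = 0.6244*z^5 + 20.4929*z^4 - 6.0877*z^3 - 7.6275*z^2 + 8.9353*z - 1.7214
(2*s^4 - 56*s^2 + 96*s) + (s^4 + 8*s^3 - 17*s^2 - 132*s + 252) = 3*s^4 + 8*s^3 - 73*s^2 - 36*s + 252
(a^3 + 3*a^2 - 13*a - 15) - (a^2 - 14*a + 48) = a^3 + 2*a^2 + a - 63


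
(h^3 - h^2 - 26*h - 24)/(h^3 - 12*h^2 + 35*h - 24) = (h^3 - h^2 - 26*h - 24)/(h^3 - 12*h^2 + 35*h - 24)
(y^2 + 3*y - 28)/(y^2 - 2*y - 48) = (-y^2 - 3*y + 28)/(-y^2 + 2*y + 48)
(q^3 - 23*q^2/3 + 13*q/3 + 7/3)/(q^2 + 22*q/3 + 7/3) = (q^2 - 8*q + 7)/(q + 7)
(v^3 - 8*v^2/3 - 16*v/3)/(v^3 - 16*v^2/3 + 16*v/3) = (3*v + 4)/(3*v - 4)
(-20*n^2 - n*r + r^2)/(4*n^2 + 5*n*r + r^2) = (-5*n + r)/(n + r)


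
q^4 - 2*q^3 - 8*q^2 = q^2*(q - 4)*(q + 2)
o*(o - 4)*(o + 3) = o^3 - o^2 - 12*o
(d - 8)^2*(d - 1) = d^3 - 17*d^2 + 80*d - 64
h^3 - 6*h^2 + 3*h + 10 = (h - 5)*(h - 2)*(h + 1)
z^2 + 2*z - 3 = (z - 1)*(z + 3)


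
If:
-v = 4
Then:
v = -4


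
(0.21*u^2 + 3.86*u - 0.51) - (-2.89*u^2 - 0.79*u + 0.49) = 3.1*u^2 + 4.65*u - 1.0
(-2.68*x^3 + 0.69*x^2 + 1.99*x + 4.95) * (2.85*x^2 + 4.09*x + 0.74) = -7.638*x^5 - 8.9947*x^4 + 6.5104*x^3 + 22.7572*x^2 + 21.7181*x + 3.663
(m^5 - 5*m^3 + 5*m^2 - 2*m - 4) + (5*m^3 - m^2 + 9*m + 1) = m^5 + 4*m^2 + 7*m - 3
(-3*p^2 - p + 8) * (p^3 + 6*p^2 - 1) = -3*p^5 - 19*p^4 + 2*p^3 + 51*p^2 + p - 8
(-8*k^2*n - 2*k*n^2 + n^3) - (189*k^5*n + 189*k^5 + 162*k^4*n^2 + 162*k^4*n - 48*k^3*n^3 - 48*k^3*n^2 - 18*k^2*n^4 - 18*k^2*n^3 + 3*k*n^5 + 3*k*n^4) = -189*k^5*n - 189*k^5 - 162*k^4*n^2 - 162*k^4*n + 48*k^3*n^3 + 48*k^3*n^2 + 18*k^2*n^4 + 18*k^2*n^3 - 8*k^2*n - 3*k*n^5 - 3*k*n^4 - 2*k*n^2 + n^3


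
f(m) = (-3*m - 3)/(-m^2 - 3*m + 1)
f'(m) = (-3*m - 3)*(2*m + 3)/(-m^2 - 3*m + 1)^2 - 3/(-m^2 - 3*m + 1) = 3*(m^2 + 3*m - (m + 1)*(2*m + 3) - 1)/(m^2 + 3*m - 1)^2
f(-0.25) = -1.33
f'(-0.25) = -3.75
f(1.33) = 1.47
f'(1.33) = -1.12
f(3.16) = 0.68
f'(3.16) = -0.18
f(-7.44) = -0.60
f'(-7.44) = -0.13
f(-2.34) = 1.58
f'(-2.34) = -2.22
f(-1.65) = 0.60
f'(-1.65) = -0.99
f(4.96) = 0.46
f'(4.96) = -0.08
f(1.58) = 1.24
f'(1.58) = -0.74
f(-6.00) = -0.88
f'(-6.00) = -0.29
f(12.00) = 0.22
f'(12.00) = -0.02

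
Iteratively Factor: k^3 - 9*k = (k - 3)*(k^2 + 3*k) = (k - 3)*(k + 3)*(k)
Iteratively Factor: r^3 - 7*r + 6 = (r + 3)*(r^2 - 3*r + 2) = (r - 2)*(r + 3)*(r - 1)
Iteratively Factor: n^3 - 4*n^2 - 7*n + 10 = (n - 1)*(n^2 - 3*n - 10) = (n - 1)*(n + 2)*(n - 5)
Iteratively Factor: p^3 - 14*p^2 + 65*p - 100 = (p - 5)*(p^2 - 9*p + 20) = (p - 5)^2*(p - 4)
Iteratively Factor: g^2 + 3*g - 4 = (g - 1)*(g + 4)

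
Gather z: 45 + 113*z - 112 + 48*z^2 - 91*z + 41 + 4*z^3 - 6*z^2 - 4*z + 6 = 4*z^3 + 42*z^2 + 18*z - 20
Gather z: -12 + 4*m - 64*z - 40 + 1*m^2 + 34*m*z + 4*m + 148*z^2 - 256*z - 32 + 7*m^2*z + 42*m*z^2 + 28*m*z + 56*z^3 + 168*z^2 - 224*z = m^2 + 8*m + 56*z^3 + z^2*(42*m + 316) + z*(7*m^2 + 62*m - 544) - 84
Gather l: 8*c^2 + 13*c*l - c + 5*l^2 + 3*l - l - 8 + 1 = 8*c^2 - c + 5*l^2 + l*(13*c + 2) - 7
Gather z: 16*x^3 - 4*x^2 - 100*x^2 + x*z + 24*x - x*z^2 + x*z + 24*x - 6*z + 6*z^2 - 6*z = 16*x^3 - 104*x^2 + 48*x + z^2*(6 - x) + z*(2*x - 12)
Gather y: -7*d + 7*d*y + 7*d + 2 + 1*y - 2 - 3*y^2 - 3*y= -3*y^2 + y*(7*d - 2)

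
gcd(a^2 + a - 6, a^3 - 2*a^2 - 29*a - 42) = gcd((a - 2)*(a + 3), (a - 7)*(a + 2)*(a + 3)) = a + 3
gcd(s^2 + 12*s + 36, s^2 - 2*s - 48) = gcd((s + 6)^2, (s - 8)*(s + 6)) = s + 6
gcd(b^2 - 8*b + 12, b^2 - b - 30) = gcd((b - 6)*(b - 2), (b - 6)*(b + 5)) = b - 6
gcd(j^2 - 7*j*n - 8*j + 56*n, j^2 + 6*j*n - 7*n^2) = 1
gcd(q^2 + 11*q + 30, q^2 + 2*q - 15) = q + 5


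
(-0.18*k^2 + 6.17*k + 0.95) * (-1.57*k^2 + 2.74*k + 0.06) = 0.2826*k^4 - 10.1801*k^3 + 15.4035*k^2 + 2.9732*k + 0.057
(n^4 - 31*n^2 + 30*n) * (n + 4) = n^5 + 4*n^4 - 31*n^3 - 94*n^2 + 120*n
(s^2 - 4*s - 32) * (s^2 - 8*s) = s^4 - 12*s^3 + 256*s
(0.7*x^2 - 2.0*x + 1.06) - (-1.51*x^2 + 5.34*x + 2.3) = 2.21*x^2 - 7.34*x - 1.24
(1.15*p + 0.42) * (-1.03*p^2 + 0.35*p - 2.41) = -1.1845*p^3 - 0.0301*p^2 - 2.6245*p - 1.0122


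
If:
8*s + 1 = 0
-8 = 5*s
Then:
No Solution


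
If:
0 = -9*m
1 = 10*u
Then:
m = 0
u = 1/10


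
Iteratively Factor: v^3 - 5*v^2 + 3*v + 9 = (v - 3)*(v^2 - 2*v - 3) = (v - 3)*(v + 1)*(v - 3)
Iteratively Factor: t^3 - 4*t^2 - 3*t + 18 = (t + 2)*(t^2 - 6*t + 9) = (t - 3)*(t + 2)*(t - 3)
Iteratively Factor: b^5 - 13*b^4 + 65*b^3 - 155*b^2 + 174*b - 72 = (b - 2)*(b^4 - 11*b^3 + 43*b^2 - 69*b + 36) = (b - 3)*(b - 2)*(b^3 - 8*b^2 + 19*b - 12) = (b - 4)*(b - 3)*(b - 2)*(b^2 - 4*b + 3) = (b - 4)*(b - 3)^2*(b - 2)*(b - 1)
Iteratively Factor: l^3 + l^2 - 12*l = (l - 3)*(l^2 + 4*l) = l*(l - 3)*(l + 4)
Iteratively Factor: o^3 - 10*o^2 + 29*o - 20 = (o - 1)*(o^2 - 9*o + 20) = (o - 5)*(o - 1)*(o - 4)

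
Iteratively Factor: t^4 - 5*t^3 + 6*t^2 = (t)*(t^3 - 5*t^2 + 6*t) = t^2*(t^2 - 5*t + 6) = t^2*(t - 2)*(t - 3)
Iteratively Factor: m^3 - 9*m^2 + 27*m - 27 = (m - 3)*(m^2 - 6*m + 9) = (m - 3)^2*(m - 3)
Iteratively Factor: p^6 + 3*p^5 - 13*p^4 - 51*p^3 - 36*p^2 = (p)*(p^5 + 3*p^4 - 13*p^3 - 51*p^2 - 36*p) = p^2*(p^4 + 3*p^3 - 13*p^2 - 51*p - 36) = p^2*(p + 1)*(p^3 + 2*p^2 - 15*p - 36) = p^2*(p + 1)*(p + 3)*(p^2 - p - 12) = p^2*(p + 1)*(p + 3)^2*(p - 4)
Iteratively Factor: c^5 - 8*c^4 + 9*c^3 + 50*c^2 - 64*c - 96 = (c + 1)*(c^4 - 9*c^3 + 18*c^2 + 32*c - 96) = (c + 1)*(c + 2)*(c^3 - 11*c^2 + 40*c - 48) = (c - 3)*(c + 1)*(c + 2)*(c^2 - 8*c + 16) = (c - 4)*(c - 3)*(c + 1)*(c + 2)*(c - 4)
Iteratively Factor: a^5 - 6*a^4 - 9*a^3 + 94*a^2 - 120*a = (a - 3)*(a^4 - 3*a^3 - 18*a^2 + 40*a) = (a - 3)*(a + 4)*(a^3 - 7*a^2 + 10*a) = (a - 3)*(a - 2)*(a + 4)*(a^2 - 5*a) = a*(a - 3)*(a - 2)*(a + 4)*(a - 5)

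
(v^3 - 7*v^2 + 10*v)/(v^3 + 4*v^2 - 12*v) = (v - 5)/(v + 6)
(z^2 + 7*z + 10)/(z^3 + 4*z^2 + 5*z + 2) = (z + 5)/(z^2 + 2*z + 1)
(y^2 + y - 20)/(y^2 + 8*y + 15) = (y - 4)/(y + 3)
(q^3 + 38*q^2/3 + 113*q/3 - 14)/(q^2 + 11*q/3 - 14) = (3*q^2 + 20*q - 7)/(3*q - 7)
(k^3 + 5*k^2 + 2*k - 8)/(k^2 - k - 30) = (-k^3 - 5*k^2 - 2*k + 8)/(-k^2 + k + 30)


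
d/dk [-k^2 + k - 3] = 1 - 2*k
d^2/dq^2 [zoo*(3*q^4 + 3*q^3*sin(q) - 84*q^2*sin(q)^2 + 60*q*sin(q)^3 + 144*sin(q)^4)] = zoo*(q^3*sin(q) + q^2*cos(q) + 2*q^2 + 2*q*sin(q) + q*sin(2*q)/2 + cos(q)/4 - cos(2*q) - cos(3*q)/4 + 1)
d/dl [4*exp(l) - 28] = 4*exp(l)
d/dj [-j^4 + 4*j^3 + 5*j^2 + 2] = 2*j*(-2*j^2 + 6*j + 5)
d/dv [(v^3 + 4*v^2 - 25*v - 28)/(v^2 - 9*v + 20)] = (v^2 - 10*v - 47)/(v^2 - 10*v + 25)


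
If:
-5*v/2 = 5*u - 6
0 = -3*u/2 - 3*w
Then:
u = -2*w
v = 4*w + 12/5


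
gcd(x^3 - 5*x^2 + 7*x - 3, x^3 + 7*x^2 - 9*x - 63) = x - 3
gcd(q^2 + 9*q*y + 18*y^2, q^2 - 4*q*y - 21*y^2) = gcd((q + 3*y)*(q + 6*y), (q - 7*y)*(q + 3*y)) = q + 3*y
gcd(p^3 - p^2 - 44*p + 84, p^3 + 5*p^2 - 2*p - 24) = p - 2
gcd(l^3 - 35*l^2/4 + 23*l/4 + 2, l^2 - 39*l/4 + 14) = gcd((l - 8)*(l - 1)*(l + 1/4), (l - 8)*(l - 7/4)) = l - 8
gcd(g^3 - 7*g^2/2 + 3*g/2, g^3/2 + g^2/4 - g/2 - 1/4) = 1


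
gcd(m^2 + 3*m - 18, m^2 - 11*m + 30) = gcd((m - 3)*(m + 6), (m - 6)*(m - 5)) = 1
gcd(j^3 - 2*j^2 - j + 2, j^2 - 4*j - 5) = j + 1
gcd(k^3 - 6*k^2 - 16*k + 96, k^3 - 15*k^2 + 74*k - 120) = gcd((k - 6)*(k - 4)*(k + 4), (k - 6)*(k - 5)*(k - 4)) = k^2 - 10*k + 24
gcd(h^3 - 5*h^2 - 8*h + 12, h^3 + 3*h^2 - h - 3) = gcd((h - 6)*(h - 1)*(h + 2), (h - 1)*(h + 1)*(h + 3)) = h - 1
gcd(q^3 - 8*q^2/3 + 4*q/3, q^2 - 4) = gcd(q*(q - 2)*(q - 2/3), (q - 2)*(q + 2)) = q - 2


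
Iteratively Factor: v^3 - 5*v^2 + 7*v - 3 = (v - 1)*(v^2 - 4*v + 3) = (v - 1)^2*(v - 3)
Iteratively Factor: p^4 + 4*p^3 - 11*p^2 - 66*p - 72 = (p + 3)*(p^3 + p^2 - 14*p - 24) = (p + 3)^2*(p^2 - 2*p - 8) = (p + 2)*(p + 3)^2*(p - 4)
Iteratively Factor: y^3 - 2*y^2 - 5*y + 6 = (y - 3)*(y^2 + y - 2) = (y - 3)*(y + 2)*(y - 1)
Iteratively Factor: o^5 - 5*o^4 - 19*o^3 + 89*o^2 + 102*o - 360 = (o - 5)*(o^4 - 19*o^2 - 6*o + 72) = (o - 5)*(o - 2)*(o^3 + 2*o^2 - 15*o - 36) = (o - 5)*(o - 2)*(o + 3)*(o^2 - o - 12) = (o - 5)*(o - 4)*(o - 2)*(o + 3)*(o + 3)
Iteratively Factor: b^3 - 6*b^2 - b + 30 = (b + 2)*(b^2 - 8*b + 15) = (b - 3)*(b + 2)*(b - 5)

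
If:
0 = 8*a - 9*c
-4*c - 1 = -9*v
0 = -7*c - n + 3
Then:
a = 81*v/32 - 9/32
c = 9*v/4 - 1/4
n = 19/4 - 63*v/4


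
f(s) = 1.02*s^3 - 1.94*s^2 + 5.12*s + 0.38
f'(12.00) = 399.20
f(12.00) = 1545.02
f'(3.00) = 21.02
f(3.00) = 25.82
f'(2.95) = 20.30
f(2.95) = 24.79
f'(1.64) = 6.99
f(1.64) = 8.06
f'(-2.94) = 42.98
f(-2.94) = -57.36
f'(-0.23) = 6.17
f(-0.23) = -0.91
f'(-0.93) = 11.37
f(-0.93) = -6.88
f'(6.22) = 99.37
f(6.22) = 202.63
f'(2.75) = 17.59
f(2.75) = 21.00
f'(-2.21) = 28.64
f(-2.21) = -31.42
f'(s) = 3.06*s^2 - 3.88*s + 5.12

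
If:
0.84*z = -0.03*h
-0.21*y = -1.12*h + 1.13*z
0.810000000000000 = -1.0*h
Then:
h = -0.81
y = -4.48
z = 0.03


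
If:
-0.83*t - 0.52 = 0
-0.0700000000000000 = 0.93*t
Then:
No Solution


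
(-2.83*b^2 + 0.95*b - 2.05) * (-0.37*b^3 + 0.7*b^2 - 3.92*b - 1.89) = 1.0471*b^5 - 2.3325*b^4 + 12.5171*b^3 + 0.1897*b^2 + 6.2405*b + 3.8745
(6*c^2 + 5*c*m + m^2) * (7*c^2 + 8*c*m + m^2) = 42*c^4 + 83*c^3*m + 53*c^2*m^2 + 13*c*m^3 + m^4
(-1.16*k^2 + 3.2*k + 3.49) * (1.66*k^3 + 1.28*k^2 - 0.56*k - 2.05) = -1.9256*k^5 + 3.8272*k^4 + 10.539*k^3 + 5.0532*k^2 - 8.5144*k - 7.1545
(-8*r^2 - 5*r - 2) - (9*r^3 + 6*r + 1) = -9*r^3 - 8*r^2 - 11*r - 3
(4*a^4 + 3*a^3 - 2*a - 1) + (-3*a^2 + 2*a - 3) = 4*a^4 + 3*a^3 - 3*a^2 - 4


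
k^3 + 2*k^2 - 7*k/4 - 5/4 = (k - 1)*(k + 1/2)*(k + 5/2)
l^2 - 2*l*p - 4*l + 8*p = (l - 4)*(l - 2*p)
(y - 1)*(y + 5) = y^2 + 4*y - 5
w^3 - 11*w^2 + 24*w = w*(w - 8)*(w - 3)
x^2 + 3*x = x*(x + 3)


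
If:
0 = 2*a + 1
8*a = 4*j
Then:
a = -1/2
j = -1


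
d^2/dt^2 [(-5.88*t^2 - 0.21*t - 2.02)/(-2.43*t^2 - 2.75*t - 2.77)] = (-5.6843418860808e-14*t^4 - 76.106142*t^3 - 165.90582*t^2 + 72.510714*t + 90.39281)/(14.348907*t^6 + 48.715425*t^5 + 104.200344*t^4 + 131.860025*t^3 + 118.779816*t^2 + 63.301425*t + 21.253933)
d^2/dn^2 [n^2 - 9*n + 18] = 2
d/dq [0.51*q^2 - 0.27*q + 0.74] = 1.02*q - 0.27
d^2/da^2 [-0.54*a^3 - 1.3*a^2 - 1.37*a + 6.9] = -3.24*a - 2.6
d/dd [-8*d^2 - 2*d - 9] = -16*d - 2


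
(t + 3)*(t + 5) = t^2 + 8*t + 15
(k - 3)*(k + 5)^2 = k^3 + 7*k^2 - 5*k - 75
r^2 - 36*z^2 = (r - 6*z)*(r + 6*z)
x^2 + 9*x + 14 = (x + 2)*(x + 7)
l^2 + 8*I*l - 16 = (l + 4*I)^2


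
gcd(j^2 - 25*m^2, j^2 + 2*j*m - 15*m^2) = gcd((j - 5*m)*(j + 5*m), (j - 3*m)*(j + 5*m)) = j + 5*m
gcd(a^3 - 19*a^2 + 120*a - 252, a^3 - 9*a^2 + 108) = a^2 - 12*a + 36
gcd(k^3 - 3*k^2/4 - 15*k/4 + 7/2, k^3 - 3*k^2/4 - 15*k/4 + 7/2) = k^3 - 3*k^2/4 - 15*k/4 + 7/2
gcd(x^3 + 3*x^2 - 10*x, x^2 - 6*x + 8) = x - 2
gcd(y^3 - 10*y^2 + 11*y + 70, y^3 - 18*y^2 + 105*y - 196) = y - 7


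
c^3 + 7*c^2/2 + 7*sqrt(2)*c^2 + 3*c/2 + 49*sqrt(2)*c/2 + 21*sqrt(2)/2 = (c + 1/2)*(c + 3)*(c + 7*sqrt(2))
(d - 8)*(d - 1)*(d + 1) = d^3 - 8*d^2 - d + 8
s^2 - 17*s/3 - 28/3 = (s - 7)*(s + 4/3)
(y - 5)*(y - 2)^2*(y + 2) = y^4 - 7*y^3 + 6*y^2 + 28*y - 40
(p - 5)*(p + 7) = p^2 + 2*p - 35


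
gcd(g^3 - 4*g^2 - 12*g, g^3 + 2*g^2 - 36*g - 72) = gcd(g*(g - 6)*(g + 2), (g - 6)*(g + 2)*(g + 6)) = g^2 - 4*g - 12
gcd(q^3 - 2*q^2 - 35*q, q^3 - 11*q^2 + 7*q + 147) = q - 7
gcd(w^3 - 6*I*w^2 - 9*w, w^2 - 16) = 1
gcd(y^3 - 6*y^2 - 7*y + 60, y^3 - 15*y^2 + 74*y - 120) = y^2 - 9*y + 20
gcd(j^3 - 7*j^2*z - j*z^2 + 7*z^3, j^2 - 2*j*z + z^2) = -j + z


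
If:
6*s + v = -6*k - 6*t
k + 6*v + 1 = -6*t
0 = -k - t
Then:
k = 6*v/5 + 1/5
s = -v/6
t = -6*v/5 - 1/5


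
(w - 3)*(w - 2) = w^2 - 5*w + 6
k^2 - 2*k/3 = k*(k - 2/3)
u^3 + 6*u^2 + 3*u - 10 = (u - 1)*(u + 2)*(u + 5)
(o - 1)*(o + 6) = o^2 + 5*o - 6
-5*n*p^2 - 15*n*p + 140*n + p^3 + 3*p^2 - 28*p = (-5*n + p)*(p - 4)*(p + 7)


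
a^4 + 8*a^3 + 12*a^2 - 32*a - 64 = (a - 2)*(a + 2)*(a + 4)^2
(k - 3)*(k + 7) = k^2 + 4*k - 21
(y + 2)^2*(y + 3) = y^3 + 7*y^2 + 16*y + 12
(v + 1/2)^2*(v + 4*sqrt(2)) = v^3 + v^2 + 4*sqrt(2)*v^2 + v/4 + 4*sqrt(2)*v + sqrt(2)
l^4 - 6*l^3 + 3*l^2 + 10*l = l*(l - 5)*(l - 2)*(l + 1)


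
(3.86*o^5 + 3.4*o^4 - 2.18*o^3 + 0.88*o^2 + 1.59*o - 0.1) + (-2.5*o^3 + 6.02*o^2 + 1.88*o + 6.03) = 3.86*o^5 + 3.4*o^4 - 4.68*o^3 + 6.9*o^2 + 3.47*o + 5.93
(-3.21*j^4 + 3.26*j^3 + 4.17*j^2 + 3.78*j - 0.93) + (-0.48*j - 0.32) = -3.21*j^4 + 3.26*j^3 + 4.17*j^2 + 3.3*j - 1.25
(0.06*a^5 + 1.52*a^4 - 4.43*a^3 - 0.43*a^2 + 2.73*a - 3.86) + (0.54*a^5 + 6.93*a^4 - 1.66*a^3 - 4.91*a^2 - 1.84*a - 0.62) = 0.6*a^5 + 8.45*a^4 - 6.09*a^3 - 5.34*a^2 + 0.89*a - 4.48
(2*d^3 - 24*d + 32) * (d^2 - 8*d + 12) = 2*d^5 - 16*d^4 + 224*d^2 - 544*d + 384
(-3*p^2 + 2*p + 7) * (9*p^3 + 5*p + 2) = -27*p^5 + 18*p^4 + 48*p^3 + 4*p^2 + 39*p + 14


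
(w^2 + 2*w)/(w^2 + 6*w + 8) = w/(w + 4)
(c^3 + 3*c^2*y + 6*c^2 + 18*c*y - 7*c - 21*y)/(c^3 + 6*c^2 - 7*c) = (c + 3*y)/c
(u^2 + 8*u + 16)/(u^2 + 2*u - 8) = (u + 4)/(u - 2)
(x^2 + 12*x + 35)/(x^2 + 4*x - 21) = (x + 5)/(x - 3)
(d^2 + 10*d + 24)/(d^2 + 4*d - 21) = (d^2 + 10*d + 24)/(d^2 + 4*d - 21)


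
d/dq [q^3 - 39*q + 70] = 3*q^2 - 39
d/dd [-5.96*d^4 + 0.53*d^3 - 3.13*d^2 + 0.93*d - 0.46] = -23.84*d^3 + 1.59*d^2 - 6.26*d + 0.93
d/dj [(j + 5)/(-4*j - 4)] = 1/(j^2 + 2*j + 1)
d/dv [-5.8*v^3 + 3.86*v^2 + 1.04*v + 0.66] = -17.4*v^2 + 7.72*v + 1.04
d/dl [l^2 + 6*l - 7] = 2*l + 6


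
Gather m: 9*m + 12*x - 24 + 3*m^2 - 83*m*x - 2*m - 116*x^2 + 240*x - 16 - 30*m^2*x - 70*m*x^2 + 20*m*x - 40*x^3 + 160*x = m^2*(3 - 30*x) + m*(-70*x^2 - 63*x + 7) - 40*x^3 - 116*x^2 + 412*x - 40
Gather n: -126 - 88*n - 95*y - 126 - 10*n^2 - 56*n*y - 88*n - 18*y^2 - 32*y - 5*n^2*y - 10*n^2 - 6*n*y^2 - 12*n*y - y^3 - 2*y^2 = n^2*(-5*y - 20) + n*(-6*y^2 - 68*y - 176) - y^3 - 20*y^2 - 127*y - 252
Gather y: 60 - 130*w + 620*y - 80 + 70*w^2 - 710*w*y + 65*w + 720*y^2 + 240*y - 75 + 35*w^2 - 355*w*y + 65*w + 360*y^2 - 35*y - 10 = 105*w^2 + 1080*y^2 + y*(825 - 1065*w) - 105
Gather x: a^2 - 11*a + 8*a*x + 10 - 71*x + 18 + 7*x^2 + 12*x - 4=a^2 - 11*a + 7*x^2 + x*(8*a - 59) + 24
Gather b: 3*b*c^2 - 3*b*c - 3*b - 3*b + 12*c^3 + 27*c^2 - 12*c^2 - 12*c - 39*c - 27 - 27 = b*(3*c^2 - 3*c - 6) + 12*c^3 + 15*c^2 - 51*c - 54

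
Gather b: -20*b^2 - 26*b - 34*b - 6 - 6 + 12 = -20*b^2 - 60*b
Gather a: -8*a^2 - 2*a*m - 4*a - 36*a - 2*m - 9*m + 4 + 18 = -8*a^2 + a*(-2*m - 40) - 11*m + 22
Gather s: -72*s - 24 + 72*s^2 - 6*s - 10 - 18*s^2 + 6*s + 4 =54*s^2 - 72*s - 30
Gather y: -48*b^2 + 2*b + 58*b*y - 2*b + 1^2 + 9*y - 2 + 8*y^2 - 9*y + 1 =-48*b^2 + 58*b*y + 8*y^2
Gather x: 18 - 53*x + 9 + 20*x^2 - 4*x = 20*x^2 - 57*x + 27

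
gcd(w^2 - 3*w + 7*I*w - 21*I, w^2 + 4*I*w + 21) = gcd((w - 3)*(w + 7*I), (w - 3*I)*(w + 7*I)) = w + 7*I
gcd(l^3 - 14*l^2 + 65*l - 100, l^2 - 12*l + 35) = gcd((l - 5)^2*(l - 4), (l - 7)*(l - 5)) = l - 5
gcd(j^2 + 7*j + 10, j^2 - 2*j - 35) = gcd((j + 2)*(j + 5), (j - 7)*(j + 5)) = j + 5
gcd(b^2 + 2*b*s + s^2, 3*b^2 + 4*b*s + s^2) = b + s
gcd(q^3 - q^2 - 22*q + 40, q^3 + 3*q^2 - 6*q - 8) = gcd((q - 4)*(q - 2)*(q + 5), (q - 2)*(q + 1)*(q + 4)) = q - 2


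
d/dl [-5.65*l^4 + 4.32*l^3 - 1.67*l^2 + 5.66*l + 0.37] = -22.6*l^3 + 12.96*l^2 - 3.34*l + 5.66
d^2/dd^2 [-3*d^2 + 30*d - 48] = -6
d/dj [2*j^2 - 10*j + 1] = 4*j - 10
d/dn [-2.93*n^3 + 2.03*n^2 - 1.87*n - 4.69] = -8.79*n^2 + 4.06*n - 1.87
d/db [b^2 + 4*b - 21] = 2*b + 4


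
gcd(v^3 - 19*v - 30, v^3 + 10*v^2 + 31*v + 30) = v^2 + 5*v + 6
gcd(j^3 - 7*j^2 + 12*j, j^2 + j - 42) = 1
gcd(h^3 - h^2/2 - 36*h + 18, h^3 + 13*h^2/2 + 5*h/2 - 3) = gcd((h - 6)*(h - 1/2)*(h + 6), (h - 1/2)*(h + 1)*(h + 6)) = h^2 + 11*h/2 - 3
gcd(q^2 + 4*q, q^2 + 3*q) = q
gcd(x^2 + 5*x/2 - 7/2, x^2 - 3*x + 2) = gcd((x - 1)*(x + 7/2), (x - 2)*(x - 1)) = x - 1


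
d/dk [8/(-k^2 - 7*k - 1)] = 8*(2*k + 7)/(k^2 + 7*k + 1)^2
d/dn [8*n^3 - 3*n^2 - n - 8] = 24*n^2 - 6*n - 1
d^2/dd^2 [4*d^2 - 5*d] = 8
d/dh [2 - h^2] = -2*h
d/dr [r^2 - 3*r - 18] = 2*r - 3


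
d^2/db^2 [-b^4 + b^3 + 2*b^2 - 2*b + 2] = -12*b^2 + 6*b + 4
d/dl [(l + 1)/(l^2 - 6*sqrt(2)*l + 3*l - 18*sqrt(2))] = (l^2 - 6*sqrt(2)*l + 3*l - (l + 1)*(2*l - 6*sqrt(2) + 3) - 18*sqrt(2))/(l^2 - 6*sqrt(2)*l + 3*l - 18*sqrt(2))^2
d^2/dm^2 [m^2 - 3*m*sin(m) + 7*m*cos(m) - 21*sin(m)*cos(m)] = 3*m*sin(m) - 7*m*cos(m) - 14*sin(m) + 42*sin(2*m) - 6*cos(m) + 2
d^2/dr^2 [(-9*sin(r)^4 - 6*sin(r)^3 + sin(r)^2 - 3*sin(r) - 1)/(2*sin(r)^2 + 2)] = (36*sin(r)^8 + 6*sin(r)^7 + 90*sin(r)^6 + 15*sin(r)^5 + 98*sin(r)^4 + 42*sin(r)^3 - 128*sin(r)^2 - 15*sin(r) + 4)/(2*(sin(r)^2 + 1)^3)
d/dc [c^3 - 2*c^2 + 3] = c*(3*c - 4)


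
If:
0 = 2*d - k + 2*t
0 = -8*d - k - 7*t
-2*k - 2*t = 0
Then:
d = 0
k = 0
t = 0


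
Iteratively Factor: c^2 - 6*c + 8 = (c - 2)*(c - 4)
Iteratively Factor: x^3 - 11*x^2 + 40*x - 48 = (x - 4)*(x^2 - 7*x + 12) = (x - 4)^2*(x - 3)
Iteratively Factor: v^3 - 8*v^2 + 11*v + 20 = (v - 5)*(v^2 - 3*v - 4) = (v - 5)*(v - 4)*(v + 1)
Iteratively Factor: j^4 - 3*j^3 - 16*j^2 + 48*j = (j - 4)*(j^3 + j^2 - 12*j) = (j - 4)*(j - 3)*(j^2 + 4*j) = (j - 4)*(j - 3)*(j + 4)*(j)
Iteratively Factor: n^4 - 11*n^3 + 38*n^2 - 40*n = (n - 5)*(n^3 - 6*n^2 + 8*n) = (n - 5)*(n - 4)*(n^2 - 2*n) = (n - 5)*(n - 4)*(n - 2)*(n)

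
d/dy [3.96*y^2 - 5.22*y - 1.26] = 7.92*y - 5.22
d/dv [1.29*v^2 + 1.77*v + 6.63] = 2.58*v + 1.77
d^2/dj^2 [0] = 0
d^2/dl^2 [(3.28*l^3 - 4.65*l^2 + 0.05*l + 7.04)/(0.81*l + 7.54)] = (4.304016*l^3 + 120.193632*l^2 + 1118.839488*l - 520.092732)/(0.531441*l^3 + 14.840982*l^2 + 138.149388*l + 428.661064)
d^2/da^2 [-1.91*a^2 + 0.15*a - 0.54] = -3.82000000000000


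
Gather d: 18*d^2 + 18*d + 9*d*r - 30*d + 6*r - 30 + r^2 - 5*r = 18*d^2 + d*(9*r - 12) + r^2 + r - 30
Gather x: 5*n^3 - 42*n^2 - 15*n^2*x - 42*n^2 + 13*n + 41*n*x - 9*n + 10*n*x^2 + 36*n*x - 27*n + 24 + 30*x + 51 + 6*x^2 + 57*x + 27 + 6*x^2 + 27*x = 5*n^3 - 84*n^2 - 23*n + x^2*(10*n + 12) + x*(-15*n^2 + 77*n + 114) + 102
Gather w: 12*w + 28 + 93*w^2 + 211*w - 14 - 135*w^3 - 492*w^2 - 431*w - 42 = -135*w^3 - 399*w^2 - 208*w - 28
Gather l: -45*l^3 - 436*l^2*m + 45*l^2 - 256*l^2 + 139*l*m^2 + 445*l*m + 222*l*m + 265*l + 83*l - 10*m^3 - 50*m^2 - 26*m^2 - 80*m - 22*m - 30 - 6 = -45*l^3 + l^2*(-436*m - 211) + l*(139*m^2 + 667*m + 348) - 10*m^3 - 76*m^2 - 102*m - 36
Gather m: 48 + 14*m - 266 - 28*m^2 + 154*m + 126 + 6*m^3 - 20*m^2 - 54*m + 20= 6*m^3 - 48*m^2 + 114*m - 72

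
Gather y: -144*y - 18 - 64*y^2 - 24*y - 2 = -64*y^2 - 168*y - 20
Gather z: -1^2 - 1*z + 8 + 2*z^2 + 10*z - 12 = 2*z^2 + 9*z - 5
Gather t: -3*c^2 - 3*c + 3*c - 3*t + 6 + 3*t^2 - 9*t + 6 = -3*c^2 + 3*t^2 - 12*t + 12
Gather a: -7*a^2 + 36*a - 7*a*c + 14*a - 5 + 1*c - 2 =-7*a^2 + a*(50 - 7*c) + c - 7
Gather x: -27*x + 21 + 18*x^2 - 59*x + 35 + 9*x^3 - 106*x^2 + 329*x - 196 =9*x^3 - 88*x^2 + 243*x - 140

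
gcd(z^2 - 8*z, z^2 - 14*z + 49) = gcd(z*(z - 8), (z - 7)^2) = 1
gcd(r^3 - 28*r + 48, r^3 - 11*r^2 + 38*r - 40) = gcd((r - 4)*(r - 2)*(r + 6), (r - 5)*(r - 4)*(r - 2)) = r^2 - 6*r + 8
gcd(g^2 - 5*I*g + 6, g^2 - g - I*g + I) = 1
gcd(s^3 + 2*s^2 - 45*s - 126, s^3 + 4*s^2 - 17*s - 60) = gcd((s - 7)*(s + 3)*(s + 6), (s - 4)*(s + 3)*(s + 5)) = s + 3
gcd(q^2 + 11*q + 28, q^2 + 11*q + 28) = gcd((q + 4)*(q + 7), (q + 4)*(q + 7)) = q^2 + 11*q + 28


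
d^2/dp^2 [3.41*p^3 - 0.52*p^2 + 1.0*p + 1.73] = 20.46*p - 1.04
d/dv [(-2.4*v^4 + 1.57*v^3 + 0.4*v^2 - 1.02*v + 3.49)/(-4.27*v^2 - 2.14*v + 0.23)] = (20.496*v^5 + 8.7041*v^4 - 8.9276*v^3 - 4.1281*v^2 + 29.9886*v + 7.234)/(18.2329*v^4 + 18.2756*v^3 + 2.6154*v^2 - 0.9844*v + 0.0529)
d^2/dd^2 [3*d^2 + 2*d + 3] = 6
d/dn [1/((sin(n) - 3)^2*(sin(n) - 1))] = (5 - 3*sin(n))*cos(n)/((sin(n) - 3)^3*(sin(n) - 1)^2)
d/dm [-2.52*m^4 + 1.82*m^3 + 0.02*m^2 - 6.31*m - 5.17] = -10.08*m^3 + 5.46*m^2 + 0.04*m - 6.31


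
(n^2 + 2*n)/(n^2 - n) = (n + 2)/(n - 1)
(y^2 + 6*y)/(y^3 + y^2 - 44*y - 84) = y/(y^2 - 5*y - 14)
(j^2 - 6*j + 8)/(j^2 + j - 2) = (j^2 - 6*j + 8)/(j^2 + j - 2)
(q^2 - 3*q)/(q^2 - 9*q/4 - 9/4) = 4*q/(4*q + 3)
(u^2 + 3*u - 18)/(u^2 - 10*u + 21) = (u + 6)/(u - 7)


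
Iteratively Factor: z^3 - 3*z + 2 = (z - 1)*(z^2 + z - 2) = (z - 1)*(z + 2)*(z - 1)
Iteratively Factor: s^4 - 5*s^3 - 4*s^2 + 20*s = (s)*(s^3 - 5*s^2 - 4*s + 20) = s*(s + 2)*(s^2 - 7*s + 10) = s*(s - 5)*(s + 2)*(s - 2)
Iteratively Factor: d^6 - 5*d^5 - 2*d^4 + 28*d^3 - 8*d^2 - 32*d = (d)*(d^5 - 5*d^4 - 2*d^3 + 28*d^2 - 8*d - 32) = d*(d + 2)*(d^4 - 7*d^3 + 12*d^2 + 4*d - 16) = d*(d - 2)*(d + 2)*(d^3 - 5*d^2 + 2*d + 8) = d*(d - 2)*(d + 1)*(d + 2)*(d^2 - 6*d + 8) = d*(d - 2)^2*(d + 1)*(d + 2)*(d - 4)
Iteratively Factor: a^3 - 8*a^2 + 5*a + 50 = (a - 5)*(a^2 - 3*a - 10) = (a - 5)^2*(a + 2)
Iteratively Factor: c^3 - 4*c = (c + 2)*(c^2 - 2*c) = c*(c + 2)*(c - 2)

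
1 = 1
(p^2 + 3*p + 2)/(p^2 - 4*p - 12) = (p + 1)/(p - 6)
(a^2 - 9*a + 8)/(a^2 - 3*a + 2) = (a - 8)/(a - 2)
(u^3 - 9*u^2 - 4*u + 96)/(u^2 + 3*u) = u - 12 + 32/u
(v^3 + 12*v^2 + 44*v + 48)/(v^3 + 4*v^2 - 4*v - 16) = (v + 6)/(v - 2)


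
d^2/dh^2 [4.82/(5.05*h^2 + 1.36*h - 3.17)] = (-245.8441*h^2 - 66.20752*h + 4.82*(10.1*h + 1.36)*(20.2*h + 2.72) + 154.32194)/(5.05*h^2 + 1.36*h - 3.17)^3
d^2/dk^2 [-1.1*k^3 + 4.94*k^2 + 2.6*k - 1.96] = 9.88 - 6.6*k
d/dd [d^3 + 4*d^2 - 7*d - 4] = 3*d^2 + 8*d - 7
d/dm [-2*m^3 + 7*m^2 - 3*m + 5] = -6*m^2 + 14*m - 3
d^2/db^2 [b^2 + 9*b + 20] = 2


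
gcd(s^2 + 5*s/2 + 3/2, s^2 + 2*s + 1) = s + 1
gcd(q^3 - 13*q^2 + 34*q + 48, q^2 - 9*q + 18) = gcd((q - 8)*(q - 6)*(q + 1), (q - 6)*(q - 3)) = q - 6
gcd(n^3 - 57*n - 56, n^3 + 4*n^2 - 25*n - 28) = n^2 + 8*n + 7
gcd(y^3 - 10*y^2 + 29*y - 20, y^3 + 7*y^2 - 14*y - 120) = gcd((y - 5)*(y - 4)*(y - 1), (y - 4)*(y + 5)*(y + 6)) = y - 4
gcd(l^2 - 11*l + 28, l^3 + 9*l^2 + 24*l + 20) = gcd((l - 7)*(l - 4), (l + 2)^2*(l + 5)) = 1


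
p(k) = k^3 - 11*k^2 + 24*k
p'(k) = 3*k^2 - 22*k + 24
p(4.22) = -19.46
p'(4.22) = -15.41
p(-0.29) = -7.91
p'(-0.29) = 30.63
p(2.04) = 11.67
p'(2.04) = -8.40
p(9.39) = 83.40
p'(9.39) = 81.94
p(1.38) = 14.80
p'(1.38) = -0.65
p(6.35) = -35.10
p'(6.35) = 5.27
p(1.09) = 14.39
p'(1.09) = 3.58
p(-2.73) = -167.85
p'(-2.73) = 106.42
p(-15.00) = -6210.00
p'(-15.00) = 1029.00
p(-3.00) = -198.00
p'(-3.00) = 117.00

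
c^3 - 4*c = c*(c - 2)*(c + 2)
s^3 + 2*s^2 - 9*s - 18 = (s - 3)*(s + 2)*(s + 3)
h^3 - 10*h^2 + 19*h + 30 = (h - 6)*(h - 5)*(h + 1)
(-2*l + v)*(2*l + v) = -4*l^2 + v^2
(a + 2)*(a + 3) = a^2 + 5*a + 6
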